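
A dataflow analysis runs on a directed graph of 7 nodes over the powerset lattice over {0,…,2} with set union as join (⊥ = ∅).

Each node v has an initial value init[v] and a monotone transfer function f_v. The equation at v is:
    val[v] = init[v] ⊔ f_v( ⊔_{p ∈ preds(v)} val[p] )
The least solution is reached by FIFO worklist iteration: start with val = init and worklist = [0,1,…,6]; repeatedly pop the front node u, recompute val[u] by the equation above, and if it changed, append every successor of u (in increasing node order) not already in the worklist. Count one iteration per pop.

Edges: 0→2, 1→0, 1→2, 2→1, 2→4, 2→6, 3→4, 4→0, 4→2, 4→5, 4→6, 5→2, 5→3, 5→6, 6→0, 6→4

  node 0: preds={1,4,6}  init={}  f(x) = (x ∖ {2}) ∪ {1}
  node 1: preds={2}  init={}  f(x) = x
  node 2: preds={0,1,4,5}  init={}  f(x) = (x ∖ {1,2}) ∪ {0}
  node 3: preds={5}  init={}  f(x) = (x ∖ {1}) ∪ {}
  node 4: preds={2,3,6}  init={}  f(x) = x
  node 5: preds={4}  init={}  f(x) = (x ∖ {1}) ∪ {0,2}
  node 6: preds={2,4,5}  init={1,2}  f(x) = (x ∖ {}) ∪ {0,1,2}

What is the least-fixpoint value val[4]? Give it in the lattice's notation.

Worklist (12 pops):
  #1 pop 0: in={1,2} → {1} (was {}); enqueue []
  #2 pop 1: in={} → {} (no change)
  #3 pop 2: in={1} → {0} (was {}); enqueue [1]
  #4 pop 3: in={} → {} (no change)
  #5 pop 4: in={0,1,2} → {0,1,2} (was {}); enqueue [0,2]
  #6 pop 5: in={0,1,2} → {0,2} (was {}); enqueue [3]
  #7 pop 6: in={0,1,2} → {0,1,2} (was {1,2}); enqueue [4]
  #8 pop 1: in={0} → {0} (was {}); enqueue []
  #9 pop 0: in={0,1,2} → {0,1} (was {1}); enqueue []
  #10 pop 2: in={0,1,2} → {0} (no change)
  #11 pop 3: in={0,2} → {0,2} (was {}); enqueue []
  #12 pop 4: in={0,1,2} → {0,1,2} (no change)

Fixpoint:
  val[0] = {0,1}
  val[1] = {0}
  val[2] = {0}
  val[3] = {0,2}
  val[4] = {0,1,2}
  val[5] = {0,2}
  val[6] = {0,1,2}

{0,1,2}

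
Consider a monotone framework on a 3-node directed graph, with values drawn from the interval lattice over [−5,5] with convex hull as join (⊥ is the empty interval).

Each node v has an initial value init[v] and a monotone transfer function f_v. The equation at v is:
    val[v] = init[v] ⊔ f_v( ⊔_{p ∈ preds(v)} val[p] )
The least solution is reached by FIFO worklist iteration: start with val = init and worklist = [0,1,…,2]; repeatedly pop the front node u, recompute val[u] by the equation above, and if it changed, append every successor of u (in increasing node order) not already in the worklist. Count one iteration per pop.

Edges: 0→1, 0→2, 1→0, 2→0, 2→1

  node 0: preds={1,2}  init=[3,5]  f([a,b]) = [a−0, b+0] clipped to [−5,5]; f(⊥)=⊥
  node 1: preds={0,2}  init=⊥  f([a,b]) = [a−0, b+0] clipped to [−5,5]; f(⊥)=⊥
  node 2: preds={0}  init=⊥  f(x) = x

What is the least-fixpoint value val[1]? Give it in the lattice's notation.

[3,5]

Iteration log — 5 steps:
  step 1. node 0  ⊔preds=⊥  new=[3,5]  stable
  step 2. node 1  ⊔preds=[3,5]  new=[3,5]  old=⊥  +wl: 0
  step 3. node 2  ⊔preds=[3,5]  new=[3,5]  old=⊥  +wl: 1
  step 4. node 0  ⊔preds=[3,5]  new=[3,5]  stable
  step 5. node 1  ⊔preds=[3,5]  new=[3,5]  stable

Least fixpoint reached:
  node 0: [3,5]
  node 1: [3,5]
  node 2: [3,5]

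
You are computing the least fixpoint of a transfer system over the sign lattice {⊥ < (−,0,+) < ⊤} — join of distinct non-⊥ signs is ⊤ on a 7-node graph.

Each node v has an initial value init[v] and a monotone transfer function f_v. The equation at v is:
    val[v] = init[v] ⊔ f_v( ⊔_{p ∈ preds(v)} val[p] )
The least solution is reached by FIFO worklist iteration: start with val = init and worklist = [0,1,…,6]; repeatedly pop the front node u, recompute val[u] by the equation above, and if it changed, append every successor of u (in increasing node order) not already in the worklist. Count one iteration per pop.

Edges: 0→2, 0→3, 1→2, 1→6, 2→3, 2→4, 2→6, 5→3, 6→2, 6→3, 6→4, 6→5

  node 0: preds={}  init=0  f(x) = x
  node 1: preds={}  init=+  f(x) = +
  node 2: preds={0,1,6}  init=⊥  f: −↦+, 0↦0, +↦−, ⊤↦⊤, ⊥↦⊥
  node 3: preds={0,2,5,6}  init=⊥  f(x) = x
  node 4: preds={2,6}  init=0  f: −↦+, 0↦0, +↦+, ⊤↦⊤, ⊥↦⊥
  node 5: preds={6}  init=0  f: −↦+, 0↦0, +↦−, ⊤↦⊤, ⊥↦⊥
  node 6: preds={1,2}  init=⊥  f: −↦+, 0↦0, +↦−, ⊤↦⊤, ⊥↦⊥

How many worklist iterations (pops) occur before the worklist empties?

12

Trace (12 dequeues):
  [1] u=0 | in ⊥ | out 0 | ==
  [2] u=1 | in ⊥ | out + | ==
  [3] u=2 | in ⊤ | out ⊤ | prev ⊥ | push {}
  [4] u=3 | in ⊤ | out ⊤ | prev ⊥ | push {}
  [5] u=4 | in ⊤ | out ⊤ | prev 0 | push {}
  [6] u=5 | in ⊥ | out 0 | ==
  [7] u=6 | in ⊤ | out ⊤ | prev ⊥ | push {2,3,4,5}
  [8] u=2 | in ⊤ | out ⊤ | ==
  [9] u=3 | in ⊤ | out ⊤ | ==
  [10] u=4 | in ⊤ | out ⊤ | ==
  [11] u=5 | in ⊤ | out ⊤ | prev 0 | push {3}
  [12] u=3 | in ⊤ | out ⊤ | ==

Converged values:
  [0] 0
  [1] +
  [2] ⊤
  [3] ⊤
  [4] ⊤
  [5] ⊤
  [6] ⊤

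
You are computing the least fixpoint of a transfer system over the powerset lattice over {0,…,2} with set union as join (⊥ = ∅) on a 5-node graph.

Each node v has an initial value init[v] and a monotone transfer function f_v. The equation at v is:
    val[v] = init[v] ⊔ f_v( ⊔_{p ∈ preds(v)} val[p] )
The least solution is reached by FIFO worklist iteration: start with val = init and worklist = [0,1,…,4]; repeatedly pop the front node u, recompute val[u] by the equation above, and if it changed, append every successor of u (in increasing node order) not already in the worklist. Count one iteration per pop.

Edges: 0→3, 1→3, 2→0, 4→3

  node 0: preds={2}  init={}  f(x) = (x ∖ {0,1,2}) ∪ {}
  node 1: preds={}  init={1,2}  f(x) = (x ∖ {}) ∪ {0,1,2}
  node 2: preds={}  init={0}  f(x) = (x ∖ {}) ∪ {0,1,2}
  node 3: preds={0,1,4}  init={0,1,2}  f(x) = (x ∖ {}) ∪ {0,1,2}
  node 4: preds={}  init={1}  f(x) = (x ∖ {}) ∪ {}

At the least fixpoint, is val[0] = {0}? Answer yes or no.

no

Worklist (6 pops):
  #1 pop 0: in={0} → {} (no change)
  #2 pop 1: in={} → {0,1,2} (was {1,2}); enqueue []
  #3 pop 2: in={} → {0,1,2} (was {0}); enqueue [0]
  #4 pop 3: in={0,1,2} → {0,1,2} (no change)
  #5 pop 4: in={} → {1} (no change)
  #6 pop 0: in={0,1,2} → {} (no change)

Fixpoint:
  val[0] = {}
  val[1] = {0,1,2}
  val[2] = {0,1,2}
  val[3] = {0,1,2}
  val[4] = {1}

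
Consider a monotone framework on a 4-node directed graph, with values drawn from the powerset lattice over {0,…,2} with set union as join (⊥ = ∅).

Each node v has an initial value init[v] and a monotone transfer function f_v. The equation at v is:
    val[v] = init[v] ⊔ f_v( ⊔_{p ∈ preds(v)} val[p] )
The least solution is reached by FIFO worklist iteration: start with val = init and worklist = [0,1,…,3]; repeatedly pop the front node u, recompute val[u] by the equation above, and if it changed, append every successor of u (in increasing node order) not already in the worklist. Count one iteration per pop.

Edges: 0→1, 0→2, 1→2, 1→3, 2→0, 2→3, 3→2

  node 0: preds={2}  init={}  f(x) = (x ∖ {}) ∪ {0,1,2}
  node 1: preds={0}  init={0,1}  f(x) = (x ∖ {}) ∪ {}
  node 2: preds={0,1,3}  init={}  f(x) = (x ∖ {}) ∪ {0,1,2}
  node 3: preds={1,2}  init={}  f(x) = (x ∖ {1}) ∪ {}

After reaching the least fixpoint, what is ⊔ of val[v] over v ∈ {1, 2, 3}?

Iteration log — 6 steps:
  step 1. node 0  ⊔preds={}  new={0,1,2}  old={}  +wl: 
  step 2. node 1  ⊔preds={0,1,2}  new={0,1,2}  old={0,1}  +wl: 
  step 3. node 2  ⊔preds={0,1,2}  new={0,1,2}  old={}  +wl: 0
  step 4. node 3  ⊔preds={0,1,2}  new={0,2}  old={}  +wl: 2
  step 5. node 0  ⊔preds={0,1,2}  new={0,1,2}  stable
  step 6. node 2  ⊔preds={0,1,2}  new={0,1,2}  stable

Least fixpoint reached:
  node 0: {0,1,2}
  node 1: {0,1,2}
  node 2: {0,1,2}
  node 3: {0,2}

{0,1,2}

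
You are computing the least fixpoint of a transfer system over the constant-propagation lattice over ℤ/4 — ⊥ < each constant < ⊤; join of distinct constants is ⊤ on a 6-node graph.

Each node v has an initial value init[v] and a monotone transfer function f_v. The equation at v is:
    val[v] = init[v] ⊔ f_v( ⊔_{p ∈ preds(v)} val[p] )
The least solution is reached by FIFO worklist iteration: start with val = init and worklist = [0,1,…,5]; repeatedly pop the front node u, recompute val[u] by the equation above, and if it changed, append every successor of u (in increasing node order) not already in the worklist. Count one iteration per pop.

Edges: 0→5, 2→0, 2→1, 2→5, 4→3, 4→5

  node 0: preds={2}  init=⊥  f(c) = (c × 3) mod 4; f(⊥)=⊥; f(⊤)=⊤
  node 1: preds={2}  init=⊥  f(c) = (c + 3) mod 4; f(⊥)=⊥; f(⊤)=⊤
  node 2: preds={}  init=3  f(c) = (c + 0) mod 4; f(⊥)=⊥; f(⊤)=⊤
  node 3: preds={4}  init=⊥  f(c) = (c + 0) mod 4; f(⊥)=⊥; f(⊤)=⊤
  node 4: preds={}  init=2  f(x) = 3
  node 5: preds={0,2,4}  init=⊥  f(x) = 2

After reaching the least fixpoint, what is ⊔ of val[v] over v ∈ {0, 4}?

Worklist (7 pops):
  #1 pop 0: in=3 → 1 (was ⊥); enqueue []
  #2 pop 1: in=3 → 2 (was ⊥); enqueue []
  #3 pop 2: in=⊥ → 3 (no change)
  #4 pop 3: in=2 → 2 (was ⊥); enqueue []
  #5 pop 4: in=⊥ → ⊤ (was 2); enqueue [3]
  #6 pop 5: in=⊤ → 2 (was ⊥); enqueue []
  #7 pop 3: in=⊤ → ⊤ (was 2); enqueue []

Fixpoint:
  val[0] = 1
  val[1] = 2
  val[2] = 3
  val[3] = ⊤
  val[4] = ⊤
  val[5] = 2

⊤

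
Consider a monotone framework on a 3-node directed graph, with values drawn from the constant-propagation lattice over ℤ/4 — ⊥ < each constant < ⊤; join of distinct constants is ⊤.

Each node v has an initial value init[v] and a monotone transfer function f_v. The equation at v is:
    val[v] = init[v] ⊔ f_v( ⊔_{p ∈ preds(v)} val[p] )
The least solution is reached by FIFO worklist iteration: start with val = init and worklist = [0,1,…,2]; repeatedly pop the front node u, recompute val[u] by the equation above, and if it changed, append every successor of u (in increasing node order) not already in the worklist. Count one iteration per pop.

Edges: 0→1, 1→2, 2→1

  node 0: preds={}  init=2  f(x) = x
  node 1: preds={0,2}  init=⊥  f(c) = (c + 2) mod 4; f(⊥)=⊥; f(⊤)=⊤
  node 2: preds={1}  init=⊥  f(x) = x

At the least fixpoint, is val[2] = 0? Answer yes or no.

Iteration log — 6 steps:
  step 1. node 0  ⊔preds=⊥  new=2  stable
  step 2. node 1  ⊔preds=2  new=0  old=⊥  +wl: 
  step 3. node 2  ⊔preds=0  new=0  old=⊥  +wl: 1
  step 4. node 1  ⊔preds=⊤  new=⊤  old=0  +wl: 2
  step 5. node 2  ⊔preds=⊤  new=⊤  old=0  +wl: 1
  step 6. node 1  ⊔preds=⊤  new=⊤  stable

Least fixpoint reached:
  node 0: 2
  node 1: ⊤
  node 2: ⊤

no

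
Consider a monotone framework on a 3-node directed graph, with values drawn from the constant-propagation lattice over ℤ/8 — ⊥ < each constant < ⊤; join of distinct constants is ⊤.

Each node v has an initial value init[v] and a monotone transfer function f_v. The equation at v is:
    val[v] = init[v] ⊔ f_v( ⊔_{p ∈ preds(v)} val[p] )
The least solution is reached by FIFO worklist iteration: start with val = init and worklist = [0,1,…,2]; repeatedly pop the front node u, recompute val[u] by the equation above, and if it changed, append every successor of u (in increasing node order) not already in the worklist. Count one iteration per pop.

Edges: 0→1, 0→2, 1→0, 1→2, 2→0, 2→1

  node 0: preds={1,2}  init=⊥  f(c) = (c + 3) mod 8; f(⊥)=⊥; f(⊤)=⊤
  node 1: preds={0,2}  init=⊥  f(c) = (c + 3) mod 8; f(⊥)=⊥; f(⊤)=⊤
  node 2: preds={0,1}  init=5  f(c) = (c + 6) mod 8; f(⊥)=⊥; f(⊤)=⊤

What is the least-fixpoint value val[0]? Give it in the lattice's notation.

Worklist (6 pops):
  #1 pop 0: in=5 → 0 (was ⊥); enqueue []
  #2 pop 1: in=⊤ → ⊤ (was ⊥); enqueue [0]
  #3 pop 2: in=⊤ → ⊤ (was 5); enqueue [1]
  #4 pop 0: in=⊤ → ⊤ (was 0); enqueue [2]
  #5 pop 1: in=⊤ → ⊤ (no change)
  #6 pop 2: in=⊤ → ⊤ (no change)

Fixpoint:
  val[0] = ⊤
  val[1] = ⊤
  val[2] = ⊤

⊤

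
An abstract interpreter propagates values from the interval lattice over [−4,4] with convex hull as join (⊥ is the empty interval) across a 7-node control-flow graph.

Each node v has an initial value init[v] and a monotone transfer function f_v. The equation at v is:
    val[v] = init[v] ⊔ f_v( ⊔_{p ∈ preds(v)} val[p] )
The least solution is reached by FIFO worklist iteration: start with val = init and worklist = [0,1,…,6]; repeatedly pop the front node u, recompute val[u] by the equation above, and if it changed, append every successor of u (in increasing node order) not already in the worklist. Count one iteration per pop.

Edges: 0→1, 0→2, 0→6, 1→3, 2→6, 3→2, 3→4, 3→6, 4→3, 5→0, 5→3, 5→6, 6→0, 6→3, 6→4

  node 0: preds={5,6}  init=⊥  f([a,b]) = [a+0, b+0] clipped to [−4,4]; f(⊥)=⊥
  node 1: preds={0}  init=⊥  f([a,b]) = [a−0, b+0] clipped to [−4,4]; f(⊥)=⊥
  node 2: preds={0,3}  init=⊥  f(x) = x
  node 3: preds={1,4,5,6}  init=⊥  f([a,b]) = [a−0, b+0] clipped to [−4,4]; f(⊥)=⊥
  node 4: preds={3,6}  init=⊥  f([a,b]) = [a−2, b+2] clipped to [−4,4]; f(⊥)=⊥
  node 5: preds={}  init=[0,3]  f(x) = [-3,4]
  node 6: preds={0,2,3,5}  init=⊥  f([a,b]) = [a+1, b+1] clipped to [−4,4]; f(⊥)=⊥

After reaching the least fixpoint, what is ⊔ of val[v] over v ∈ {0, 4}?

Worklist (21 pops):
  #1 pop 0: in=[0,3] → [0,3] (was ⊥); enqueue []
  #2 pop 1: in=[0,3] → [0,3] (was ⊥); enqueue []
  #3 pop 2: in=[0,3] → [0,3] (was ⊥); enqueue []
  #4 pop 3: in=[0,3] → [0,3] (was ⊥); enqueue [2]
  #5 pop 4: in=[0,3] → [-2,4] (was ⊥); enqueue [3]
  #6 pop 5: in=⊥ → [-3,4] (was [0,3]); enqueue [0]
  #7 pop 6: in=[-3,4] → [-2,4] (was ⊥); enqueue [4]
  #8 pop 2: in=[0,3] → [0,3] (no change)
  #9 pop 3: in=[-3,4] → [-3,4] (was [0,3]); enqueue [2,6]
  #10 pop 0: in=[-3,4] → [-3,4] (was [0,3]); enqueue [1]
  #11 pop 4: in=[-3,4] → [-4,4] (was [-2,4]); enqueue [3]
  #12 pop 2: in=[-3,4] → [-3,4] (was [0,3]); enqueue []
  #13 pop 6: in=[-3,4] → [-2,4] (no change)
  #14 pop 1: in=[-3,4] → [-3,4] (was [0,3]); enqueue []
  #15 pop 3: in=[-4,4] → [-4,4] (was [-3,4]); enqueue [2,4,6]
  #16 pop 2: in=[-4,4] → [-4,4] (was [-3,4]); enqueue []
  #17 pop 4: in=[-4,4] → [-4,4] (no change)
  #18 pop 6: in=[-4,4] → [-3,4] (was [-2,4]); enqueue [0,3,4]
  #19 pop 0: in=[-3,4] → [-3,4] (no change)
  #20 pop 3: in=[-4,4] → [-4,4] (no change)
  #21 pop 4: in=[-4,4] → [-4,4] (no change)

Fixpoint:
  val[0] = [-3,4]
  val[1] = [-3,4]
  val[2] = [-4,4]
  val[3] = [-4,4]
  val[4] = [-4,4]
  val[5] = [-3,4]
  val[6] = [-3,4]

[-4,4]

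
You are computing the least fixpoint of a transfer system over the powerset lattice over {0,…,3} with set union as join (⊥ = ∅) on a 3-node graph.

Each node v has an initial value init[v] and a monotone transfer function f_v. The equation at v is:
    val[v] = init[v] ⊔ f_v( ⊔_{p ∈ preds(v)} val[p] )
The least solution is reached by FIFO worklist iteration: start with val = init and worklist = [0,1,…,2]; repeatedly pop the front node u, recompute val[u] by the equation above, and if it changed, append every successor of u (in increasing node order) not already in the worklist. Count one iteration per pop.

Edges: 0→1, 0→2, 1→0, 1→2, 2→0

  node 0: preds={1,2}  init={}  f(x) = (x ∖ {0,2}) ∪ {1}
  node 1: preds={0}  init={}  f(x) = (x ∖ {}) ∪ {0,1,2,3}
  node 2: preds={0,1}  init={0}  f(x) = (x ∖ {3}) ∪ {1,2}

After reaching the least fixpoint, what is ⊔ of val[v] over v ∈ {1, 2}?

{0,1,2,3}

Iteration log — 6 steps:
  step 1. node 0  ⊔preds={0}  new={1}  old={}  +wl: 
  step 2. node 1  ⊔preds={1}  new={0,1,2,3}  old={}  +wl: 0
  step 3. node 2  ⊔preds={0,1,2,3}  new={0,1,2}  old={0}  +wl: 
  step 4. node 0  ⊔preds={0,1,2,3}  new={1,3}  old={1}  +wl: 1,2
  step 5. node 1  ⊔preds={1,3}  new={0,1,2,3}  stable
  step 6. node 2  ⊔preds={0,1,2,3}  new={0,1,2}  stable

Least fixpoint reached:
  node 0: {1,3}
  node 1: {0,1,2,3}
  node 2: {0,1,2}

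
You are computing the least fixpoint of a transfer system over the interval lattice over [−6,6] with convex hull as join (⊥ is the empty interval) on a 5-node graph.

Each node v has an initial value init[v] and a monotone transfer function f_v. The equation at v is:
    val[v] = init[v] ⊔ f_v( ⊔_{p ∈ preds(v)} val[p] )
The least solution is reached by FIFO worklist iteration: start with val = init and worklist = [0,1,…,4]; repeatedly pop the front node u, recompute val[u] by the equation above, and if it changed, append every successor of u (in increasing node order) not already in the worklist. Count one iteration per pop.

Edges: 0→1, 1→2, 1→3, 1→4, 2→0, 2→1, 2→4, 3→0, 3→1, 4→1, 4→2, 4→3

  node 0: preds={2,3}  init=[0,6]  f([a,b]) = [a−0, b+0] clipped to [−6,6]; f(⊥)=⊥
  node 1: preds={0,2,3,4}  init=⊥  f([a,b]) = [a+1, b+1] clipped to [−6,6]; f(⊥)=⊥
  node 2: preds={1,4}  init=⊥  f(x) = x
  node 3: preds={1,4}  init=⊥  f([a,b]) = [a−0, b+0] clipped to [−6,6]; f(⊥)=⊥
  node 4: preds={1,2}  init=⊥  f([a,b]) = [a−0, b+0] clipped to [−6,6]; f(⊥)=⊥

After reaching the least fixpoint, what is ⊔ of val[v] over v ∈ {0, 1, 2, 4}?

[0,6]

Trace (9 dequeues):
  [1] u=0 | in ⊥ | out [0,6] | ==
  [2] u=1 | in [0,6] | out [1,6] | prev ⊥ | push {}
  [3] u=2 | in [1,6] | out [1,6] | prev ⊥ | push {0,1}
  [4] u=3 | in [1,6] | out [1,6] | prev ⊥ | push {}
  [5] u=4 | in [1,6] | out [1,6] | prev ⊥ | push {2,3}
  [6] u=0 | in [1,6] | out [0,6] | ==
  [7] u=1 | in [0,6] | out [1,6] | ==
  [8] u=2 | in [1,6] | out [1,6] | ==
  [9] u=3 | in [1,6] | out [1,6] | ==

Converged values:
  [0] [0,6]
  [1] [1,6]
  [2] [1,6]
  [3] [1,6]
  [4] [1,6]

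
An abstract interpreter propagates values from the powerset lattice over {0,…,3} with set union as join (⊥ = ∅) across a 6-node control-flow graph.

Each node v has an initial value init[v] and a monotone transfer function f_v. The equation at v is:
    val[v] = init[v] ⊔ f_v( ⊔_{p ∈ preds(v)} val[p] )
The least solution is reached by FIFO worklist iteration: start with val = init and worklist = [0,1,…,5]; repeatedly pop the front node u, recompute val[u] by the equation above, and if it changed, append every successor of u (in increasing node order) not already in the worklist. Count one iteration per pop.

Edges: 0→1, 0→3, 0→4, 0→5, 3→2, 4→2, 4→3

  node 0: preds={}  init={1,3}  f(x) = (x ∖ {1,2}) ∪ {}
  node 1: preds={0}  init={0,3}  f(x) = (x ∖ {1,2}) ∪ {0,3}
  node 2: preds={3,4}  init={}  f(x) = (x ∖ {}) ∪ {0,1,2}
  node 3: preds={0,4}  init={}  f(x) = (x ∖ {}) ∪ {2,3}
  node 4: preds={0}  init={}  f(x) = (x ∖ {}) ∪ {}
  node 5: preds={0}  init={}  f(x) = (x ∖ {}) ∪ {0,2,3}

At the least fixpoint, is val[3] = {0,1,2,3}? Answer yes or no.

Trace (8 dequeues):
  [1] u=0 | in {} | out {1,3} | ==
  [2] u=1 | in {1,3} | out {0,3} | ==
  [3] u=2 | in {} | out {0,1,2} | prev {} | push {}
  [4] u=3 | in {1,3} | out {1,2,3} | prev {} | push {2}
  [5] u=4 | in {1,3} | out {1,3} | prev {} | push {3}
  [6] u=5 | in {1,3} | out {0,1,2,3} | prev {} | push {}
  [7] u=2 | in {1,2,3} | out {0,1,2,3} | prev {0,1,2} | push {}
  [8] u=3 | in {1,3} | out {1,2,3} | ==

Converged values:
  [0] {1,3}
  [1] {0,3}
  [2] {0,1,2,3}
  [3] {1,2,3}
  [4] {1,3}
  [5] {0,1,2,3}

no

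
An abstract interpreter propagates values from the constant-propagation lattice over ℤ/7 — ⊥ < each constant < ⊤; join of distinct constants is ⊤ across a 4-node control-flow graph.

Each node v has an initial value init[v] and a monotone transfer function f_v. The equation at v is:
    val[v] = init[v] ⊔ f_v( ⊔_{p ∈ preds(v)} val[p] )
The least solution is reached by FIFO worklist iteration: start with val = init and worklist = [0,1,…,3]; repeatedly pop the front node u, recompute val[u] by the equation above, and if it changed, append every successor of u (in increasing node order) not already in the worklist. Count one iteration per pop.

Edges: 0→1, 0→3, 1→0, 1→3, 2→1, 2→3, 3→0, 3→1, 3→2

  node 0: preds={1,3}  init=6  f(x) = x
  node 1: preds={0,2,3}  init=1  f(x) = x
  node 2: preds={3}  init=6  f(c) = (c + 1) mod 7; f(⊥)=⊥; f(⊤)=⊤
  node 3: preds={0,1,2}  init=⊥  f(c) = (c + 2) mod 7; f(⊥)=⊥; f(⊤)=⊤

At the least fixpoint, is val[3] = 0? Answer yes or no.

Iteration log — 9 steps:
  step 1. node 0  ⊔preds=1  new=⊤  old=6  +wl: 
  step 2. node 1  ⊔preds=⊤  new=⊤  old=1  +wl: 0
  step 3. node 2  ⊔preds=⊥  new=6  stable
  step 4. node 3  ⊔preds=⊤  new=⊤  old=⊥  +wl: 1,2
  step 5. node 0  ⊔preds=⊤  new=⊤  stable
  step 6. node 1  ⊔preds=⊤  new=⊤  stable
  step 7. node 2  ⊔preds=⊤  new=⊤  old=6  +wl: 1,3
  step 8. node 1  ⊔preds=⊤  new=⊤  stable
  step 9. node 3  ⊔preds=⊤  new=⊤  stable

Least fixpoint reached:
  node 0: ⊤
  node 1: ⊤
  node 2: ⊤
  node 3: ⊤

no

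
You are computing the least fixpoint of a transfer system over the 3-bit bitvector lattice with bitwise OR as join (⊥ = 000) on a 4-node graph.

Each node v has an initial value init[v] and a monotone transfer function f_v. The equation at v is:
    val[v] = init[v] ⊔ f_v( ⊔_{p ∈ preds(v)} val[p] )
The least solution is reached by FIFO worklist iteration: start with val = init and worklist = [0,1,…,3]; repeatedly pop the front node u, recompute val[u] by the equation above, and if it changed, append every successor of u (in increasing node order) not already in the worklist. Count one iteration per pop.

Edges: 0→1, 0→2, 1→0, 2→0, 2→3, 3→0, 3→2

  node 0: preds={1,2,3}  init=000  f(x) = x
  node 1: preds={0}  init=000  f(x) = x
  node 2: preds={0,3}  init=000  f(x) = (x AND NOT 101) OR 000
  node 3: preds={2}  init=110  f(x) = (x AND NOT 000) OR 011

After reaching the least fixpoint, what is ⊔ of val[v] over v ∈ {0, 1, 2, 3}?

111

Worklist (8 pops):
  #1 pop 0: in=110 → 110 (was 000); enqueue []
  #2 pop 1: in=110 → 110 (was 000); enqueue [0]
  #3 pop 2: in=110 → 010 (was 000); enqueue []
  #4 pop 3: in=010 → 111 (was 110); enqueue [2]
  #5 pop 0: in=111 → 111 (was 110); enqueue [1]
  #6 pop 2: in=111 → 010 (no change)
  #7 pop 1: in=111 → 111 (was 110); enqueue [0]
  #8 pop 0: in=111 → 111 (no change)

Fixpoint:
  val[0] = 111
  val[1] = 111
  val[2] = 010
  val[3] = 111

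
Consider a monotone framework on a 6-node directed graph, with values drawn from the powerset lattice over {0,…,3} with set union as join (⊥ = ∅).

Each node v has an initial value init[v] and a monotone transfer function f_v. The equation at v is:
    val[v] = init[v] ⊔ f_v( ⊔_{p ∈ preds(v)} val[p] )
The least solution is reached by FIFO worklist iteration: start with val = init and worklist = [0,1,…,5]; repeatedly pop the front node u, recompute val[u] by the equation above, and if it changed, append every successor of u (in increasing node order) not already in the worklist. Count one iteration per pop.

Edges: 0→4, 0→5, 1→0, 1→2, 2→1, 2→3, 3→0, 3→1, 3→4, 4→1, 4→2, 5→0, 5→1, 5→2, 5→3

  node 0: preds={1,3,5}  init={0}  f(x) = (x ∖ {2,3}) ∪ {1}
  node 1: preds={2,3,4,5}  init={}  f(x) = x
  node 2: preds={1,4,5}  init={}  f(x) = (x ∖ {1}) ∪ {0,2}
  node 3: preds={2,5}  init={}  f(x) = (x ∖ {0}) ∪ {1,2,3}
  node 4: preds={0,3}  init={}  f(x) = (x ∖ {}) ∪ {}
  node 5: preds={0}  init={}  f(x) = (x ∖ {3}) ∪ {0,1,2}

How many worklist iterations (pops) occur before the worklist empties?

11

Worklist (11 pops):
  #1 pop 0: in={} → {0,1} (was {0}); enqueue []
  #2 pop 1: in={} → {} (no change)
  #3 pop 2: in={} → {0,2} (was {}); enqueue [1]
  #4 pop 3: in={0,2} → {1,2,3} (was {}); enqueue [0]
  #5 pop 4: in={0,1,2,3} → {0,1,2,3} (was {}); enqueue [2]
  #6 pop 5: in={0,1} → {0,1,2} (was {}); enqueue [3]
  #7 pop 1: in={0,1,2,3} → {0,1,2,3} (was {}); enqueue []
  #8 pop 0: in={0,1,2,3} → {0,1} (no change)
  #9 pop 2: in={0,1,2,3} → {0,2,3} (was {0,2}); enqueue [1]
  #10 pop 3: in={0,1,2,3} → {1,2,3} (no change)
  #11 pop 1: in={0,1,2,3} → {0,1,2,3} (no change)

Fixpoint:
  val[0] = {0,1}
  val[1] = {0,1,2,3}
  val[2] = {0,2,3}
  val[3] = {1,2,3}
  val[4] = {0,1,2,3}
  val[5] = {0,1,2}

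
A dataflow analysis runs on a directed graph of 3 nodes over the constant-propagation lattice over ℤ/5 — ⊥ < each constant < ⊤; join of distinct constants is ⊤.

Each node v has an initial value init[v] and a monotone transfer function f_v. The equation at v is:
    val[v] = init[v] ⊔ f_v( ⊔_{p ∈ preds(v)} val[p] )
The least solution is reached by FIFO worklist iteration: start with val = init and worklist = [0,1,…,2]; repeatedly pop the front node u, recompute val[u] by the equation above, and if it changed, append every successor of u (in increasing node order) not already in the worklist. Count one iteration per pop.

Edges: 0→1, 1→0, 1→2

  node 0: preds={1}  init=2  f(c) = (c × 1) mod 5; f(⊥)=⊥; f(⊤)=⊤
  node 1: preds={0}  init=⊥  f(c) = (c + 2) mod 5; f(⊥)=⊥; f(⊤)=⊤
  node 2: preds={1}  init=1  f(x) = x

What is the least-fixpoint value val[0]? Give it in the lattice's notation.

Trace (7 dequeues):
  [1] u=0 | in ⊥ | out 2 | ==
  [2] u=1 | in 2 | out 4 | prev ⊥ | push {0}
  [3] u=2 | in 4 | out ⊤ | prev 1 | push {}
  [4] u=0 | in 4 | out ⊤ | prev 2 | push {1}
  [5] u=1 | in ⊤ | out ⊤ | prev 4 | push {0,2}
  [6] u=0 | in ⊤ | out ⊤ | ==
  [7] u=2 | in ⊤ | out ⊤ | ==

Converged values:
  [0] ⊤
  [1] ⊤
  [2] ⊤

⊤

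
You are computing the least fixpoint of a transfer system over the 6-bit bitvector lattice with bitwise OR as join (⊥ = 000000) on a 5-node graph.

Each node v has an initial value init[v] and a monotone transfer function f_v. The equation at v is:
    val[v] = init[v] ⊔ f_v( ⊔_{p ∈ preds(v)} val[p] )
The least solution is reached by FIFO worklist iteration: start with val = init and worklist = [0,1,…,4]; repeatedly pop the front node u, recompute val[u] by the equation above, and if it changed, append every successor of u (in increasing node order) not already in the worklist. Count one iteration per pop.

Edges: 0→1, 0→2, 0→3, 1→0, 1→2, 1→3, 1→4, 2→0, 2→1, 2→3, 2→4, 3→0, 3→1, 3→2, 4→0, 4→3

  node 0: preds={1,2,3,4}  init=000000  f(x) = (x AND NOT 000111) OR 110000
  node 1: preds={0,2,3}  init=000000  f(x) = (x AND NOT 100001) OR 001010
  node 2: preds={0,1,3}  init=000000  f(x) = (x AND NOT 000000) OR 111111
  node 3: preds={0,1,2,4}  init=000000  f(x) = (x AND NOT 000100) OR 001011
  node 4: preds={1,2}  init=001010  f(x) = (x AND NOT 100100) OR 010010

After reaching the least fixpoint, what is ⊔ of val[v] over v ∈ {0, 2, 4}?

111111

Worklist (11 pops):
  #1 pop 0: in=001010 → 111000 (was 000000); enqueue []
  #2 pop 1: in=111000 → 011010 (was 000000); enqueue [0]
  #3 pop 2: in=111010 → 111111 (was 000000); enqueue [1]
  #4 pop 3: in=111111 → 111011 (was 000000); enqueue [2]
  #5 pop 4: in=111111 → 011011 (was 001010); enqueue [3]
  #6 pop 0: in=111111 → 111000 (no change)
  #7 pop 1: in=111111 → 011110 (was 011010); enqueue [0,4]
  #8 pop 2: in=111111 → 111111 (no change)
  #9 pop 3: in=111111 → 111011 (no change)
  #10 pop 0: in=111111 → 111000 (no change)
  #11 pop 4: in=111111 → 011011 (no change)

Fixpoint:
  val[0] = 111000
  val[1] = 011110
  val[2] = 111111
  val[3] = 111011
  val[4] = 011011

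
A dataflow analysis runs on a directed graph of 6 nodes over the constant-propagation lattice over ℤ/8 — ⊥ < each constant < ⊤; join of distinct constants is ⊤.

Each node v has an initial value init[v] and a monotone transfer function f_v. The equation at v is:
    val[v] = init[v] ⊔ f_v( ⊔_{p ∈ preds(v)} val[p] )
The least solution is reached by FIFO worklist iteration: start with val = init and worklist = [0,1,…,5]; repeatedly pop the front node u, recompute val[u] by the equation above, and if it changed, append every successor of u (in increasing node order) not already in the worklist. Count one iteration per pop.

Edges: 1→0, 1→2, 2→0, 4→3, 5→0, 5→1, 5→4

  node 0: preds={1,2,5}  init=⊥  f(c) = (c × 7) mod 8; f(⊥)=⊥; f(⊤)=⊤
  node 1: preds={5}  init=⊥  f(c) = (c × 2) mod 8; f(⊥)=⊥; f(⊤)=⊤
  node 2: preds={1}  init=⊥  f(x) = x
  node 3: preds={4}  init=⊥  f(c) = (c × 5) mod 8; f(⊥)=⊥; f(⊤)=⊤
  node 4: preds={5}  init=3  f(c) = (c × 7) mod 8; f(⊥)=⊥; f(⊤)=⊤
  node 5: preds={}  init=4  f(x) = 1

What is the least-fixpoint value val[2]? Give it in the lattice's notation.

⊤

Worklist (13 pops):
  #1 pop 0: in=4 → 4 (was ⊥); enqueue []
  #2 pop 1: in=4 → 0 (was ⊥); enqueue [0]
  #3 pop 2: in=0 → 0 (was ⊥); enqueue []
  #4 pop 3: in=3 → 7 (was ⊥); enqueue []
  #5 pop 4: in=4 → ⊤ (was 3); enqueue [3]
  #6 pop 5: in=⊥ → ⊤ (was 4); enqueue [1,4]
  #7 pop 0: in=⊤ → ⊤ (was 4); enqueue []
  #8 pop 3: in=⊤ → ⊤ (was 7); enqueue []
  #9 pop 1: in=⊤ → ⊤ (was 0); enqueue [0,2]
  #10 pop 4: in=⊤ → ⊤ (no change)
  #11 pop 0: in=⊤ → ⊤ (no change)
  #12 pop 2: in=⊤ → ⊤ (was 0); enqueue [0]
  #13 pop 0: in=⊤ → ⊤ (no change)

Fixpoint:
  val[0] = ⊤
  val[1] = ⊤
  val[2] = ⊤
  val[3] = ⊤
  val[4] = ⊤
  val[5] = ⊤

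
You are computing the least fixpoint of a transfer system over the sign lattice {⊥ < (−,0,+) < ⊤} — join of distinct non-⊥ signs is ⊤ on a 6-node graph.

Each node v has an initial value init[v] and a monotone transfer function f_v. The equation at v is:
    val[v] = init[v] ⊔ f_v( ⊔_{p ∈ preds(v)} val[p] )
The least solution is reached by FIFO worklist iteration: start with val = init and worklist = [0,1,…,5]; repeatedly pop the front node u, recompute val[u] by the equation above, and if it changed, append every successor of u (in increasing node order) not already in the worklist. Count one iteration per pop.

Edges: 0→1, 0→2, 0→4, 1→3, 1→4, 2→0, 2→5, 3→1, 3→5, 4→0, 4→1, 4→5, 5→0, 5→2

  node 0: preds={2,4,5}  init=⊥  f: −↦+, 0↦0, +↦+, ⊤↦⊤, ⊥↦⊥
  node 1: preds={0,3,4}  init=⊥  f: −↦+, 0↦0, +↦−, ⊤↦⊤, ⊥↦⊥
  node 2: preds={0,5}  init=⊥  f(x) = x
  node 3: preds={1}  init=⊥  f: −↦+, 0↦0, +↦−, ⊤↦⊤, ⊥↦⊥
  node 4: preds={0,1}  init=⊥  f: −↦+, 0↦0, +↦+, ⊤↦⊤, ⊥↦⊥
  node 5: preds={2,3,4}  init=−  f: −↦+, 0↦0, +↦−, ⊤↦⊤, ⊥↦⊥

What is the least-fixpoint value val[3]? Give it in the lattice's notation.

Worklist (13 pops):
  #1 pop 0: in=− → + (was ⊥); enqueue []
  #2 pop 1: in=+ → − (was ⊥); enqueue []
  #3 pop 2: in=⊤ → ⊤ (was ⊥); enqueue [0]
  #4 pop 3: in=− → + (was ⊥); enqueue [1]
  #5 pop 4: in=⊤ → ⊤ (was ⊥); enqueue []
  #6 pop 5: in=⊤ → ⊤ (was −); enqueue [2]
  #7 pop 0: in=⊤ → ⊤ (was +); enqueue [4]
  #8 pop 1: in=⊤ → ⊤ (was −); enqueue [3]
  #9 pop 2: in=⊤ → ⊤ (no change)
  #10 pop 4: in=⊤ → ⊤ (no change)
  #11 pop 3: in=⊤ → ⊤ (was +); enqueue [1,5]
  #12 pop 1: in=⊤ → ⊤ (no change)
  #13 pop 5: in=⊤ → ⊤ (no change)

Fixpoint:
  val[0] = ⊤
  val[1] = ⊤
  val[2] = ⊤
  val[3] = ⊤
  val[4] = ⊤
  val[5] = ⊤

⊤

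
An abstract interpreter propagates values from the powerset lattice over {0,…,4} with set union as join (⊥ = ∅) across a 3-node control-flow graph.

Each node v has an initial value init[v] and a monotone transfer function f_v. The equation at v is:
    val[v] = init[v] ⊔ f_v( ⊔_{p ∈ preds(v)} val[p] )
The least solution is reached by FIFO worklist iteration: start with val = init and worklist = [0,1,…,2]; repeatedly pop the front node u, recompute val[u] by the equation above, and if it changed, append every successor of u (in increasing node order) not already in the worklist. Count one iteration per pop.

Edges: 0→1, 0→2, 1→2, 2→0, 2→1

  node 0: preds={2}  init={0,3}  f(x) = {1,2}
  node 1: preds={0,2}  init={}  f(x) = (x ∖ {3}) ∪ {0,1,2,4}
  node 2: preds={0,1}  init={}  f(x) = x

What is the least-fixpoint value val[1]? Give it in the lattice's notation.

{0,1,2,4}

Iteration log — 5 steps:
  step 1. node 0  ⊔preds={}  new={0,1,2,3}  old={0,3}  +wl: 
  step 2. node 1  ⊔preds={0,1,2,3}  new={0,1,2,4}  old={}  +wl: 
  step 3. node 2  ⊔preds={0,1,2,3,4}  new={0,1,2,3,4}  old={}  +wl: 0,1
  step 4. node 0  ⊔preds={0,1,2,3,4}  new={0,1,2,3}  stable
  step 5. node 1  ⊔preds={0,1,2,3,4}  new={0,1,2,4}  stable

Least fixpoint reached:
  node 0: {0,1,2,3}
  node 1: {0,1,2,4}
  node 2: {0,1,2,3,4}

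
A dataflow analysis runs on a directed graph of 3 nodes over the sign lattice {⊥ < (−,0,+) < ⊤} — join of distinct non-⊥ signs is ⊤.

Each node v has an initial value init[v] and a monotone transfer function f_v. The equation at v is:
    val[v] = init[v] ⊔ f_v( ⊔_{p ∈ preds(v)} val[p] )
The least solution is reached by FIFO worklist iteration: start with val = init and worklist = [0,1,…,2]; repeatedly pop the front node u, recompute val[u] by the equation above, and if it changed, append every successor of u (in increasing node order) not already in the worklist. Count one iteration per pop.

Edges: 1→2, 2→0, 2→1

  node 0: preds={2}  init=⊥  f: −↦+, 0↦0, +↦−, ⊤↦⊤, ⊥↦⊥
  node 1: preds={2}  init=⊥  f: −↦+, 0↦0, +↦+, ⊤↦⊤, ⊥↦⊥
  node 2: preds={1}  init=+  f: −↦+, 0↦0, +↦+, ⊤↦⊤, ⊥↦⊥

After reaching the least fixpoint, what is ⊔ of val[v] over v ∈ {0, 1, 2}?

⊤

Iteration log — 3 steps:
  step 1. node 0  ⊔preds=+  new=−  old=⊥  +wl: 
  step 2. node 1  ⊔preds=+  new=+  old=⊥  +wl: 
  step 3. node 2  ⊔preds=+  new=+  stable

Least fixpoint reached:
  node 0: −
  node 1: +
  node 2: +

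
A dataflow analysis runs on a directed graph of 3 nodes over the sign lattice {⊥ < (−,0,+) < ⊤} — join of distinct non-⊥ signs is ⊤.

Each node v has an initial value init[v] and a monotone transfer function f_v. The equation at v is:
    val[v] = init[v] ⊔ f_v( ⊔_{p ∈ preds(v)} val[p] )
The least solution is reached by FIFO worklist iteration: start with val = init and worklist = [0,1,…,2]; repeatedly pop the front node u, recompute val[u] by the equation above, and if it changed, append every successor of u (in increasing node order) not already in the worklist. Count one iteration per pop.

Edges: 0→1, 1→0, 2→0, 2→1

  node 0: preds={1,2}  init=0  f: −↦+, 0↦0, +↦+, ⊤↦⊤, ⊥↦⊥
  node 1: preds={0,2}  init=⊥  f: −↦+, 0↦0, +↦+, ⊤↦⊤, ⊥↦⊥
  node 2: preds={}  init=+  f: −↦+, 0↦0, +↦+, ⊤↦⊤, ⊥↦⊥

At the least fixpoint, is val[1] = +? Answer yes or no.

Iteration log — 4 steps:
  step 1. node 0  ⊔preds=+  new=⊤  old=0  +wl: 
  step 2. node 1  ⊔preds=⊤  new=⊤  old=⊥  +wl: 0
  step 3. node 2  ⊔preds=⊥  new=+  stable
  step 4. node 0  ⊔preds=⊤  new=⊤  stable

Least fixpoint reached:
  node 0: ⊤
  node 1: ⊤
  node 2: +

no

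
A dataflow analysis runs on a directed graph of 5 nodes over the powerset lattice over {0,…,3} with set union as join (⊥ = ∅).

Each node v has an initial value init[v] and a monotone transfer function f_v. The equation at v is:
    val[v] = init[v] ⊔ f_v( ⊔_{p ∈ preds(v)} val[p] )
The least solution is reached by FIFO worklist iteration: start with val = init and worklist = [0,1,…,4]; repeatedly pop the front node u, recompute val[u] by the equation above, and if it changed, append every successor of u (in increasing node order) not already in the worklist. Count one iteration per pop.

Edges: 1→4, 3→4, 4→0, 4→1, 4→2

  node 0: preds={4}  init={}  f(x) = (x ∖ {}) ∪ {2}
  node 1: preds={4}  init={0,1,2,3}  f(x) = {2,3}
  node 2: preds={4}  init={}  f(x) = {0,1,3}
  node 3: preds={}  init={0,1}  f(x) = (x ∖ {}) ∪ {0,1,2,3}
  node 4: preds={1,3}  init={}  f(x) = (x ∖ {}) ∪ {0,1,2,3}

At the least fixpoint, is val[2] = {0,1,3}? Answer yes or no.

yes

Worklist (8 pops):
  #1 pop 0: in={} → {2} (was {}); enqueue []
  #2 pop 1: in={} → {0,1,2,3} (no change)
  #3 pop 2: in={} → {0,1,3} (was {}); enqueue []
  #4 pop 3: in={} → {0,1,2,3} (was {0,1}); enqueue []
  #5 pop 4: in={0,1,2,3} → {0,1,2,3} (was {}); enqueue [0,1,2]
  #6 pop 0: in={0,1,2,3} → {0,1,2,3} (was {2}); enqueue []
  #7 pop 1: in={0,1,2,3} → {0,1,2,3} (no change)
  #8 pop 2: in={0,1,2,3} → {0,1,3} (no change)

Fixpoint:
  val[0] = {0,1,2,3}
  val[1] = {0,1,2,3}
  val[2] = {0,1,3}
  val[3] = {0,1,2,3}
  val[4] = {0,1,2,3}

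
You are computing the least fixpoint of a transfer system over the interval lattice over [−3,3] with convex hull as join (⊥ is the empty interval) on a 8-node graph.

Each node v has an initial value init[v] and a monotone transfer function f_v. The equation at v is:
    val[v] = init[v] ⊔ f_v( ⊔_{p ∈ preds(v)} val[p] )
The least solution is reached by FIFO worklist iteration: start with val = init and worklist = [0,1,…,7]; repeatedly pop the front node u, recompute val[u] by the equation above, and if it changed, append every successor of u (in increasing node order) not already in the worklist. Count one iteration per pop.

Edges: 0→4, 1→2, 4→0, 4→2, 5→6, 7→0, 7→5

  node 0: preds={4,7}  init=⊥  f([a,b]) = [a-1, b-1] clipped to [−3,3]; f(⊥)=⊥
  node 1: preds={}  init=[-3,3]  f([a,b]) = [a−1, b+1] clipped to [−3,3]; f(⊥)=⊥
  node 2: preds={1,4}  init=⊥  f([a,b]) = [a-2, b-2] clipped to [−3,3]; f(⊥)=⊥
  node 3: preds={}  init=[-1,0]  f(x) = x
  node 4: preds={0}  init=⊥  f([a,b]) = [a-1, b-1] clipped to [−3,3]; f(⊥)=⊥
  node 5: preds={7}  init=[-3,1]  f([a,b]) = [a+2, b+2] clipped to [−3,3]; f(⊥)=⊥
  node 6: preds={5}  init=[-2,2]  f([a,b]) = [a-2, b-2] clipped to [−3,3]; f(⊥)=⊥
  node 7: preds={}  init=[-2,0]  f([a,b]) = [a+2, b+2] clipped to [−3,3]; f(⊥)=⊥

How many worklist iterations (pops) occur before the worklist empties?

Trace (10 dequeues):
  [1] u=0 | in [-2,0] | out [-3,-1] | prev ⊥ | push {}
  [2] u=1 | in ⊥ | out [-3,3] | ==
  [3] u=2 | in [-3,3] | out [-3,1] | prev ⊥ | push {}
  [4] u=3 | in ⊥ | out [-1,0] | ==
  [5] u=4 | in [-3,-1] | out [-3,-2] | prev ⊥ | push {0,2}
  [6] u=5 | in [-2,0] | out [-3,2] | prev [-3,1] | push {}
  [7] u=6 | in [-3,2] | out [-3,2] | prev [-2,2] | push {}
  [8] u=7 | in ⊥ | out [-2,0] | ==
  [9] u=0 | in [-3,0] | out [-3,-1] | ==
  [10] u=2 | in [-3,3] | out [-3,1] | ==

Converged values:
  [0] [-3,-1]
  [1] [-3,3]
  [2] [-3,1]
  [3] [-1,0]
  [4] [-3,-2]
  [5] [-3,2]
  [6] [-3,2]
  [7] [-2,0]

10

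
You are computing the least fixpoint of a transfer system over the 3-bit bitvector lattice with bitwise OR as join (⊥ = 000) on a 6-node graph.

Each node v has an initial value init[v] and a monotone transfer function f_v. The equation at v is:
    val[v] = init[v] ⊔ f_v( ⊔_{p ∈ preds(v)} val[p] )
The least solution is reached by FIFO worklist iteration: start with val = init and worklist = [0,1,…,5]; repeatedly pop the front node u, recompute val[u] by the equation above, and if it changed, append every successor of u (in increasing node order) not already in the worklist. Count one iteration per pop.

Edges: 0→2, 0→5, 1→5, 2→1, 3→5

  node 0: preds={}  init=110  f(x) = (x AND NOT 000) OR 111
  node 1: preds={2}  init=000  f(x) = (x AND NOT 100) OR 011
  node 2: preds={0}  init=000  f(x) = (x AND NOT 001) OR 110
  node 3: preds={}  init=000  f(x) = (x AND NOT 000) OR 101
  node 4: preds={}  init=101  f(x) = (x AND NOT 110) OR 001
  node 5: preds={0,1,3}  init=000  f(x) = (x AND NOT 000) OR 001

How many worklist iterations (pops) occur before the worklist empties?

Iteration log — 7 steps:
  step 1. node 0  ⊔preds=000  new=111  old=110  +wl: 
  step 2. node 1  ⊔preds=000  new=011  old=000  +wl: 
  step 3. node 2  ⊔preds=111  new=110  old=000  +wl: 1
  step 4. node 3  ⊔preds=000  new=101  old=000  +wl: 
  step 5. node 4  ⊔preds=000  new=101  stable
  step 6. node 5  ⊔preds=111  new=111  old=000  +wl: 
  step 7. node 1  ⊔preds=110  new=011  stable

Least fixpoint reached:
  node 0: 111
  node 1: 011
  node 2: 110
  node 3: 101
  node 4: 101
  node 5: 111

7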